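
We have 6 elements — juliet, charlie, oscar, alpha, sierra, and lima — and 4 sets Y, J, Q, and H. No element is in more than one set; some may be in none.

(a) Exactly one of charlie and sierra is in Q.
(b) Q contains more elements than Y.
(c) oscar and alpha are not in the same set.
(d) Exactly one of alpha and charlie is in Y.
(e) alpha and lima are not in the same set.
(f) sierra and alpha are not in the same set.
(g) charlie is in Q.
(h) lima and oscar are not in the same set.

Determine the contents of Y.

From (g): charlie ∈ Q.
(a) (exactly one): sierra ∉ Q.
(d) (exactly one): alpha ∈ Y.
(e): lima ∉ Y.
(f): sierra ∉ Y.
(c): oscar ∉ Y.
Suppose juliet ∈ Y: no assignment then satisfies all the clues, so juliet ∉ Y.

Y = {alpha}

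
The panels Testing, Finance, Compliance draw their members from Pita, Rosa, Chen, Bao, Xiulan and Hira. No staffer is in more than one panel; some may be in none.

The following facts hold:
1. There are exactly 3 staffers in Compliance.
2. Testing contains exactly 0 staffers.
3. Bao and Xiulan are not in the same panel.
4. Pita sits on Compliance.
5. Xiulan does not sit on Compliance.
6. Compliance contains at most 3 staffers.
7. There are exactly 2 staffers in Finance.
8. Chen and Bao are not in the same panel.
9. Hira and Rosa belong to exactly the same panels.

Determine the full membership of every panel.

Testing = {}; Finance = {Chen, Xiulan}; Compliance = {Hira, Pita, Rosa}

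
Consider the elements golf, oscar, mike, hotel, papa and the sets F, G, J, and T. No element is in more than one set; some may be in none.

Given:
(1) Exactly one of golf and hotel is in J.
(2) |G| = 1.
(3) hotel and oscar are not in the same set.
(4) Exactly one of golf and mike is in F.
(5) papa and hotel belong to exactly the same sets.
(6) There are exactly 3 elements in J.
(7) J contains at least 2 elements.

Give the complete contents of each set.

F = {golf}; G = {oscar}; J = {hotel, mike, papa}; T = {}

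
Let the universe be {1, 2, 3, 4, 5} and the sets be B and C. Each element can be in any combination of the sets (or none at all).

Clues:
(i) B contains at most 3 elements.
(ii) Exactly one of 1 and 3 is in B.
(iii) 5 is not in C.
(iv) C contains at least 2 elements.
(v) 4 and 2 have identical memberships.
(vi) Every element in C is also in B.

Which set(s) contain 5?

5: none

From (iii): 5 ∉ C.
Suppose 5 ∈ B: no assignment then satisfies all the clues, so 5 ∉ B.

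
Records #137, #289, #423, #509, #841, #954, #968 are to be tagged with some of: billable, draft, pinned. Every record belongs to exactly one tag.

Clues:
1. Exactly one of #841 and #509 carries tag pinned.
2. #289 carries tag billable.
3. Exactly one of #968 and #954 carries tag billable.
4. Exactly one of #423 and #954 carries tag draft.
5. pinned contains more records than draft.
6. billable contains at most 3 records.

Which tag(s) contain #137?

#137: pinned

From (2): #289 ∈ billable.
Suppose #137 ∈ billable: no assignment then satisfies all the clues, so #137 ∉ billable.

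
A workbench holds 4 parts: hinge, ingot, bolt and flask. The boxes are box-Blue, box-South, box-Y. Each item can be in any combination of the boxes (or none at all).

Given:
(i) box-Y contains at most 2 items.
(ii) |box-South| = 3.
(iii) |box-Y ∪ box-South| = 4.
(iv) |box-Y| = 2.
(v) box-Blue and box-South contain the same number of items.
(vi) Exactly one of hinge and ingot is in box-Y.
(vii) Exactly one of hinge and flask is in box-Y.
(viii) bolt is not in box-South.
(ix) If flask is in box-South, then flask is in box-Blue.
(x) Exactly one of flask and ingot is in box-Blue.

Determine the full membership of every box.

box-Blue = {bolt, flask, hinge}; box-South = {flask, hinge, ingot}; box-Y = {bolt, hinge}

From (viii): bolt ∉ box-South.
(ii): only 3 candidates remain for box-South, so all are in.
(ix): flask ∈ box-Blue.
(x) (exactly one): ingot ∉ box-Blue.
Suppose hinge ∉ box-Blue: no assignment then satisfies all the clues, so hinge ∈ box-Blue.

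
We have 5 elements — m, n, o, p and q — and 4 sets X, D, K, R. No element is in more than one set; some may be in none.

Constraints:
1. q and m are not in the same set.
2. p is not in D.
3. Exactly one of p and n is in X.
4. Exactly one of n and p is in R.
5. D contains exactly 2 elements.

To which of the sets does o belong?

o: D

From (2): p ∉ D.
Suppose o ∈ X: no assignment then satisfies all the clues, so o ∉ X.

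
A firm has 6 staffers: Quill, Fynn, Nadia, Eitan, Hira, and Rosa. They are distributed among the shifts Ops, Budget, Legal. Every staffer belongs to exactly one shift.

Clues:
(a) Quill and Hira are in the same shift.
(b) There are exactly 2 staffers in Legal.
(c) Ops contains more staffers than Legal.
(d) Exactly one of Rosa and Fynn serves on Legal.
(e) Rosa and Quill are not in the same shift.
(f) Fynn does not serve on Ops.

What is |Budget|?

1

From (f): Fynn ∉ Ops.
Suppose Quill ∉ Ops: no assignment then satisfies all the clues, so Quill ∈ Ops.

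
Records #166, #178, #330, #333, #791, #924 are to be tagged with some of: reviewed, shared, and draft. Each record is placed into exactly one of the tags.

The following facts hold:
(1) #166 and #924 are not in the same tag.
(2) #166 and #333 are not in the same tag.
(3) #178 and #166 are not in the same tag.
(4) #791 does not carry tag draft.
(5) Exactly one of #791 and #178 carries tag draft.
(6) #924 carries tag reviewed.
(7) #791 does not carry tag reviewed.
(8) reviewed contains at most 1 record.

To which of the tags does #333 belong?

#333: draft

From (4): #791 ∉ draft.
From (6): #924 ∈ reviewed.
From (7): #791 ∉ reviewed.
(1): #166 ∉ reviewed.
(5) (exactly one): #178 ∈ draft.
(8): reviewed already has 1, so the rest are out.
Only one tag left: #791 ∈ shared.
(3): #166 ∉ draft.
Only one tag left: #166 ∈ shared.
(2): #333 ∉ shared.
Only one tag left: #333 ∈ draft.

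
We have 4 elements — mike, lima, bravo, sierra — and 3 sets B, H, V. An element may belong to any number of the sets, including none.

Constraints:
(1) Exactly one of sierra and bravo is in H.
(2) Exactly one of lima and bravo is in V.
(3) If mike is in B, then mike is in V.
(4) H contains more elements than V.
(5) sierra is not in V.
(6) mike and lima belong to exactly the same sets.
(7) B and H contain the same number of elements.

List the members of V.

V = {lima, mike}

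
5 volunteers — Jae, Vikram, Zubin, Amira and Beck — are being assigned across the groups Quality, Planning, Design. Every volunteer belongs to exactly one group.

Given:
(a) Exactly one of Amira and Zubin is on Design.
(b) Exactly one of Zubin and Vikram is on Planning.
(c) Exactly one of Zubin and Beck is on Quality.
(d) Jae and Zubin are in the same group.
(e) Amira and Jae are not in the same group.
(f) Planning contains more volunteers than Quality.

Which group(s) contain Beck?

Beck: Quality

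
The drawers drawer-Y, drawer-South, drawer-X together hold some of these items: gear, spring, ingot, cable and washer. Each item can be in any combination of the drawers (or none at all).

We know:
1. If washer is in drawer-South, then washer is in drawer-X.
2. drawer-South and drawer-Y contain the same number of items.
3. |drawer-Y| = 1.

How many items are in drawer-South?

1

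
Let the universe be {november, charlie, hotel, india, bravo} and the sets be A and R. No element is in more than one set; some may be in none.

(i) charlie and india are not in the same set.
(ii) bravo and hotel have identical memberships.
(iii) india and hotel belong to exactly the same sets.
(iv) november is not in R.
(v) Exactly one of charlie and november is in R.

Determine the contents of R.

From (iv): november ∉ R.
(v) (exactly one): charlie ∈ R.
(i): india ∉ R.
(iii): hotel matches india: hotel ∉ R.
(ii): bravo matches hotel: bravo ∉ R.

R = {charlie}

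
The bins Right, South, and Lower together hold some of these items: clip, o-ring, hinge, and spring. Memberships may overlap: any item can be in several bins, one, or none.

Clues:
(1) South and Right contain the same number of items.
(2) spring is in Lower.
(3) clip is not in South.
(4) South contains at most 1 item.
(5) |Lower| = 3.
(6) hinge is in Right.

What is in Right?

Right = {hinge}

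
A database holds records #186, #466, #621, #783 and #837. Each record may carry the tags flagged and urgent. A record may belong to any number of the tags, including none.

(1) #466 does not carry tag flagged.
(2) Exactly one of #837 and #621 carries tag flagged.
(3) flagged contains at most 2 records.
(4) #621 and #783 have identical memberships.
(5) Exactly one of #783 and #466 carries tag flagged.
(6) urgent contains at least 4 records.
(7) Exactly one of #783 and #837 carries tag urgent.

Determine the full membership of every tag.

flagged = {#621, #783}; urgent = {#186, #466, #621, #783}

From (1): #466 ∉ flagged.
(5) (exactly one): #783 ∈ flagged.
(4): #621 matches #783: #621 ∈ flagged.
(2) (exactly one): #837 ∉ flagged.
(3): flagged already has 2, so the rest are out.
Suppose #186 ∉ urgent: no assignment then satisfies all the clues, so #186 ∈ urgent.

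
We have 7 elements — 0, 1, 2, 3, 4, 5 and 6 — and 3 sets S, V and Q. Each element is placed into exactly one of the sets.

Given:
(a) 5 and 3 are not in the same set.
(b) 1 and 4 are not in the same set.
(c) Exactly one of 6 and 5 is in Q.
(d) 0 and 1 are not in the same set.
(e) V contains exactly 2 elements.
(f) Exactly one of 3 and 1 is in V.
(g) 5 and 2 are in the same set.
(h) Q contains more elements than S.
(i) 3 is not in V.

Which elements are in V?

V = {1, 6}

From (i): 3 ∉ V.
(f) (exactly one): 1 ∈ V.
(b): 4 ∉ V.
(d): 0 ∉ V.
Suppose 2 ∈ V: no assignment then satisfies all the clues, so 2 ∉ V.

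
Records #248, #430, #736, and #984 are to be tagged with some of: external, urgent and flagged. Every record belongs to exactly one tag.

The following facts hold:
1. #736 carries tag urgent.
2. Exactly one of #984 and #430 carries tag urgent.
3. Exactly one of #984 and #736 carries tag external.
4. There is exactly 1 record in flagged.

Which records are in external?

external = {#984}

From (1): #736 ∈ urgent.
(3) (exactly one): #984 ∈ external.
(2) (exactly one): #430 ∈ urgent.
(4): only 1 candidates remain for flagged, so all are in.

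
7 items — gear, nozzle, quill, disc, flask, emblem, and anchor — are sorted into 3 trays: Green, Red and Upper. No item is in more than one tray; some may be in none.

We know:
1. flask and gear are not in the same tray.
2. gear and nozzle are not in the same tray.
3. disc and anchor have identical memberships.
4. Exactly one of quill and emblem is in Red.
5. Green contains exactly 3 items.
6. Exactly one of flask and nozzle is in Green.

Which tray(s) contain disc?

disc: Green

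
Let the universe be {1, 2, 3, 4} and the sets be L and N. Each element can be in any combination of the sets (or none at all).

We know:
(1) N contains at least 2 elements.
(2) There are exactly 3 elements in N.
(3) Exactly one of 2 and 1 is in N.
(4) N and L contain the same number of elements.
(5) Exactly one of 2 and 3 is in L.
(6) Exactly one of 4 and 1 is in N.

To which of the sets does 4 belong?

4: L, N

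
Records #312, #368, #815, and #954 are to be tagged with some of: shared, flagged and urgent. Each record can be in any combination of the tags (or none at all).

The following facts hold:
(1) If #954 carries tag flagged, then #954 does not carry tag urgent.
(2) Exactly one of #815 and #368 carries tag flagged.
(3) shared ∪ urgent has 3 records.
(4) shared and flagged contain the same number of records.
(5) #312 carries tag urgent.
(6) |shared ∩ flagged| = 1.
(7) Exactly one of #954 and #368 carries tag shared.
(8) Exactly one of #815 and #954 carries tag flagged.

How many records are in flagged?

2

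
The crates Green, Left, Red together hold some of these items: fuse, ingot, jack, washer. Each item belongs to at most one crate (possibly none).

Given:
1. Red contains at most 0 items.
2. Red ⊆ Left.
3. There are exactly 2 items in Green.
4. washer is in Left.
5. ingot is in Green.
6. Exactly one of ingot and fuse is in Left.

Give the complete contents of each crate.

Green = {ingot, jack}; Left = {fuse, washer}; Red = {}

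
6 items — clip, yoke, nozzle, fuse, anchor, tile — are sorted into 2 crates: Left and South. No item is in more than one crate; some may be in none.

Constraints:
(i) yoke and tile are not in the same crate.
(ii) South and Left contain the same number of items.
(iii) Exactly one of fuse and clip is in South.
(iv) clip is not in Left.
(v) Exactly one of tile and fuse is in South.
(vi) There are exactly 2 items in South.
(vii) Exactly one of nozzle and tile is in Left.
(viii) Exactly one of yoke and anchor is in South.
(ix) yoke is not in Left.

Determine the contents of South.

South = {fuse, yoke}

From (iv): clip ∉ Left.
From (ix): yoke ∉ Left.
Suppose clip ∈ South: no assignment then satisfies all the clues, so clip ∉ South.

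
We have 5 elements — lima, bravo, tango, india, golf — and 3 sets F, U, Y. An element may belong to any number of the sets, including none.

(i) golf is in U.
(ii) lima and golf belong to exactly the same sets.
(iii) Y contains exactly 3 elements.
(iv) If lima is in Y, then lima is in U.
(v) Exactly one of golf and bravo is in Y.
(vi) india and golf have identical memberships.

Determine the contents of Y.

Y = {golf, india, lima}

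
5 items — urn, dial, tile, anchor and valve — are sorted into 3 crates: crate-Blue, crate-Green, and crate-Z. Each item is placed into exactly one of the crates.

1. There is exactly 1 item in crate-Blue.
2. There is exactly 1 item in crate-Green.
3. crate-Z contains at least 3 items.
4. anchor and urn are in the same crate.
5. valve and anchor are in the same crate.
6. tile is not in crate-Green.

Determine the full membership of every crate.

crate-Blue = {tile}; crate-Green = {dial}; crate-Z = {anchor, urn, valve}

From (6): tile ∉ crate-Green.
Suppose urn ∈ crate-Blue: no assignment then satisfies all the clues, so urn ∉ crate-Blue.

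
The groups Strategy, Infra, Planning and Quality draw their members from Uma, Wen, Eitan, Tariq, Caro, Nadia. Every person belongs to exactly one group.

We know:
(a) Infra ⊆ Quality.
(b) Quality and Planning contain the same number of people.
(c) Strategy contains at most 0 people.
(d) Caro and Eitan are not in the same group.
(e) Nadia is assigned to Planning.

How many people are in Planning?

3

From (e): Nadia ∈ Planning.
(c): Strategy already has 0, so the rest are out.
Suppose Uma ∈ Infra: no assignment then satisfies all the clues, so Uma ∉ Infra.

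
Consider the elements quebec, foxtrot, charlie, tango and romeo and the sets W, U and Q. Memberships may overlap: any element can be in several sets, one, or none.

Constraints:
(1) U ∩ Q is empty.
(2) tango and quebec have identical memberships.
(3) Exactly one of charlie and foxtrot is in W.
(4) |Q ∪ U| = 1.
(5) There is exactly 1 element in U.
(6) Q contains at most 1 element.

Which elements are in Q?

Q = {}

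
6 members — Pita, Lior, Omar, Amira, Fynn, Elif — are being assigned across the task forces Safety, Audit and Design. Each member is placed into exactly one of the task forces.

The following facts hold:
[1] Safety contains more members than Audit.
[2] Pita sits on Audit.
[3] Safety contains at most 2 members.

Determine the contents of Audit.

Audit = {Pita}

From (2): Pita ∈ Audit.
Suppose Lior ∈ Audit: no assignment then satisfies all the clues, so Lior ∉ Audit.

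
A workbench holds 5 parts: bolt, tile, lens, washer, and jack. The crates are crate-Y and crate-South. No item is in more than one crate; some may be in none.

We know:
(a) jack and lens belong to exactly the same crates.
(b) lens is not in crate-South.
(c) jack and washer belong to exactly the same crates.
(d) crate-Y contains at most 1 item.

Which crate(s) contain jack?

jack: none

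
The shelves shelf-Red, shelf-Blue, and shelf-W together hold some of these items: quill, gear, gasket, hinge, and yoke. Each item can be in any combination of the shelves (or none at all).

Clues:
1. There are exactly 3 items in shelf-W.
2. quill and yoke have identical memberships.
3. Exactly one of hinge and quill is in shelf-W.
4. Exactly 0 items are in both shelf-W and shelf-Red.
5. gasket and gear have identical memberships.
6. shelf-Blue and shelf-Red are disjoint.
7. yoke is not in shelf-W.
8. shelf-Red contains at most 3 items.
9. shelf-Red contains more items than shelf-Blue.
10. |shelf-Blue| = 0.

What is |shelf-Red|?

2

From (7): yoke ∉ shelf-W.
(2): quill matches yoke: quill ∉ shelf-W.
(3) (exactly one): hinge ∈ shelf-W.
(10): shelf-Blue already has 0, so the rest are out.
(1): only 3 candidates remain for shelf-W, so all are in.
Suppose quill ∉ shelf-Red: no assignment then satisfies all the clues, so quill ∈ shelf-Red.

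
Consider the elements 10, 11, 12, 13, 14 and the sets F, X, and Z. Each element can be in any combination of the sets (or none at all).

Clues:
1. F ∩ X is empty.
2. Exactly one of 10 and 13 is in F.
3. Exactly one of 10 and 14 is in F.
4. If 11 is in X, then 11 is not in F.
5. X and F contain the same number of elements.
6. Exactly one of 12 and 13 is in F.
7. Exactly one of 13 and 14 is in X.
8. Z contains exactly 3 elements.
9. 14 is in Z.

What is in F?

F = {10, 12}

From (9): 14 ∈ Z.
Suppose 10 ∉ F: no assignment then satisfies all the clues, so 10 ∈ F.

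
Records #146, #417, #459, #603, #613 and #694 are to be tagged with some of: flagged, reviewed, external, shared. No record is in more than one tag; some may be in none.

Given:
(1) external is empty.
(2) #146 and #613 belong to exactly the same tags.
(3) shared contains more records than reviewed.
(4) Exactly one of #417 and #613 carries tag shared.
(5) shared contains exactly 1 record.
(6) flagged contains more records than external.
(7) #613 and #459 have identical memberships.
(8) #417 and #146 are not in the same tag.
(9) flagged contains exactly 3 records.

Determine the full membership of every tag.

flagged = {#146, #459, #613}; reviewed = {}; external = {}; shared = {#417}

(1): external already has 0, so the rest are out.
Suppose #146 ∉ flagged: no assignment then satisfies all the clues, so #146 ∈ flagged.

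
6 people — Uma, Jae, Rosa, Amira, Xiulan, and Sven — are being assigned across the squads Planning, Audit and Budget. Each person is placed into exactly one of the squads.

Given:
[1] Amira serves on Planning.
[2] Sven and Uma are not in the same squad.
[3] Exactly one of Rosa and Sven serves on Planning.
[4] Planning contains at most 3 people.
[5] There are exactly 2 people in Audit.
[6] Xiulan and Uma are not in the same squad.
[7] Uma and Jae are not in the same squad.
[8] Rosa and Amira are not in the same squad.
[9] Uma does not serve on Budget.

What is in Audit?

Audit = {Rosa, Uma}

From (1): Amira ∈ Planning.
From (9): Uma ∉ Budget.
(8): Rosa ∉ Planning.
(3) (exactly one): Sven ∈ Planning.
(2): Uma ∉ Planning.
Only one squad left: Uma ∈ Audit.
(6): Xiulan ∉ Audit.
(7): Jae ∉ Audit.
(5): only 2 candidates remain for Audit, so all are in.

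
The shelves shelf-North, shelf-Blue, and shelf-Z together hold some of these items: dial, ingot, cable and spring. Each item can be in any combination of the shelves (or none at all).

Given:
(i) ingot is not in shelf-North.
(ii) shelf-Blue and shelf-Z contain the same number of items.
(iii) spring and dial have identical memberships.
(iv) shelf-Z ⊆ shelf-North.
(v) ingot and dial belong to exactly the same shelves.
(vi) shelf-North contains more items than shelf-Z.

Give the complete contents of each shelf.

shelf-North = {cable}; shelf-Blue = {}; shelf-Z = {}

From (i): ingot ∉ shelf-North.
(iv) contrapositive: ingot ∉ shelf-Z.
(v): dial matches ingot: dial ∉ shelf-North.
(v): dial matches ingot: dial ∉ shelf-Z.
(iii): spring matches dial: spring ∉ shelf-North.
(iii): spring matches dial: spring ∉ shelf-Z.
Suppose dial ∈ shelf-Blue: no assignment then satisfies all the clues, so dial ∉ shelf-Blue.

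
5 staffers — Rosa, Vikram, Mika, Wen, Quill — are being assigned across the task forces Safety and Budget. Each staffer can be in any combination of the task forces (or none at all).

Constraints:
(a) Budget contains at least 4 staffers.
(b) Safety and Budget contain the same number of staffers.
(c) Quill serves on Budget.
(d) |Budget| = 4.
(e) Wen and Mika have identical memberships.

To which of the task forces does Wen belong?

Wen: Budget, Safety

From (c): Quill ∈ Budget.
Suppose Wen ∉ Safety: no assignment then satisfies all the clues, so Wen ∈ Safety.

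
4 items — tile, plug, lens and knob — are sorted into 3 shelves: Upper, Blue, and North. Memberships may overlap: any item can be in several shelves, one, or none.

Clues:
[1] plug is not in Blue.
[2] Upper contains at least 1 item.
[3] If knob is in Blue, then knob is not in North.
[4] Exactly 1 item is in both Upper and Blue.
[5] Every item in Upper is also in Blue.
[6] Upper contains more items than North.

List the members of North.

North = {}

From (1): plug ∉ Blue.
(5) contrapositive: plug ∉ Upper.
Suppose tile ∈ North: no assignment then satisfies all the clues, so tile ∉ North.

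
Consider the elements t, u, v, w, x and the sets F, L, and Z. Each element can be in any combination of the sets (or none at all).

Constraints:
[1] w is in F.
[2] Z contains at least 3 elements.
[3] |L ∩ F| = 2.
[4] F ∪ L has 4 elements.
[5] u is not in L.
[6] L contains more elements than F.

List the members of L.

L = {t, v, w, x}

From (1): w ∈ F.
From (5): u ∉ L.
Suppose t ∉ L: no assignment then satisfies all the clues, so t ∈ L.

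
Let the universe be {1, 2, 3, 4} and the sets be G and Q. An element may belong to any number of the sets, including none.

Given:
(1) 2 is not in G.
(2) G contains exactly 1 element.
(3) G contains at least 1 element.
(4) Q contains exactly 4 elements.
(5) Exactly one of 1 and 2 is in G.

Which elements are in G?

From (1): 2 ∉ G.
(4): only 4 candidates remain for Q, so all are in.
(5) (exactly one): 1 ∈ G.
(2): G already has 1, so the rest are out.

G = {1}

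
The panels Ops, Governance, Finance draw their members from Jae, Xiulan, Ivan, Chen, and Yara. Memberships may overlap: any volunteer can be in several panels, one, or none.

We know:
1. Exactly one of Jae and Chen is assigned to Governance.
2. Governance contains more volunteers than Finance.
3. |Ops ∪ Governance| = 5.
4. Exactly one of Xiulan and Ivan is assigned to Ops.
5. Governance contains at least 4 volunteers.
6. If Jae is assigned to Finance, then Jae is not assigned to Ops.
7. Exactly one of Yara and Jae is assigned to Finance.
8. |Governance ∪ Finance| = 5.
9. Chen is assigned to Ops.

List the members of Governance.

Governance = {Ivan, Jae, Xiulan, Yara}

From (9): Chen ∈ Ops.
Suppose Jae ∉ Governance: no assignment then satisfies all the clues, so Jae ∈ Governance.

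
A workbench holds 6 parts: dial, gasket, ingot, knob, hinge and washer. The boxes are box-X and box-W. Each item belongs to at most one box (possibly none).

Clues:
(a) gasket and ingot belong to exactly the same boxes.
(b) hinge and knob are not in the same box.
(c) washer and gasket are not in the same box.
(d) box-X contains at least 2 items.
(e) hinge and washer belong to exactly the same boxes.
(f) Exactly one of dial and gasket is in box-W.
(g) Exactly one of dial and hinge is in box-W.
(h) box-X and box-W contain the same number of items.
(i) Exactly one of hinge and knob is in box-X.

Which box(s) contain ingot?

ingot: none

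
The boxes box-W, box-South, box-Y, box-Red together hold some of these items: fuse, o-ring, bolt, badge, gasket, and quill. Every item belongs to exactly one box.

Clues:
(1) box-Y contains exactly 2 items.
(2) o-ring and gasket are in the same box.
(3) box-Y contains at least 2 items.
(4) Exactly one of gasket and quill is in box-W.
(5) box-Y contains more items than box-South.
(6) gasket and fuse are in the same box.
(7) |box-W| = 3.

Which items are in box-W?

box-W = {fuse, gasket, o-ring}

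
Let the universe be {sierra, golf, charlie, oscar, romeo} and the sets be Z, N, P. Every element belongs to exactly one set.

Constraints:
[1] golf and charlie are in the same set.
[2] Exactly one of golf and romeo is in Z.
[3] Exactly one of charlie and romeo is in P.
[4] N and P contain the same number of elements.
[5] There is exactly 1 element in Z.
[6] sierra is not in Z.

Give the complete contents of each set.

Z = {romeo}; N = {oscar, sierra}; P = {charlie, golf}

From (6): sierra ∉ Z.
Suppose sierra ∉ N: no assignment then satisfies all the clues, so sierra ∈ N.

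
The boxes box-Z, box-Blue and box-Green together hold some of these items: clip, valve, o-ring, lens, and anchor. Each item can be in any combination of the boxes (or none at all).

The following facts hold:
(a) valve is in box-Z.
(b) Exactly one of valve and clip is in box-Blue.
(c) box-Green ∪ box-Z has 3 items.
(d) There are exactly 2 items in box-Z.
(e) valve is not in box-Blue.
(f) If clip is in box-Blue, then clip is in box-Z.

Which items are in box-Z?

From (a): valve ∈ box-Z.
From (e): valve ∉ box-Blue.
(b) (exactly one): clip ∈ box-Blue.
(f): clip ∈ box-Z.
(d): box-Z already has 2, so the rest are out.

box-Z = {clip, valve}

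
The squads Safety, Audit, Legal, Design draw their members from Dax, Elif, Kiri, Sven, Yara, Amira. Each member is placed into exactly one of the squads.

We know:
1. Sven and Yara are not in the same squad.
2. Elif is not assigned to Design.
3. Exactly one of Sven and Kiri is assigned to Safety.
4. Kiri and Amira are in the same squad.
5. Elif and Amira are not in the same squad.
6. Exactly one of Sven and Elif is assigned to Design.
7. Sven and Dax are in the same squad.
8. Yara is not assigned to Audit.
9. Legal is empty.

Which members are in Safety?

Safety = {Amira, Kiri, Yara}

From (2): Elif ∉ Design.
From (8): Yara ∉ Audit.
(6) (exactly one): Sven ∈ Design.
(7): Dax matches Sven: Dax ∉ Safety.
(7): Dax matches Sven: Dax ∉ Audit.
(7): Dax matches Sven: Dax ∉ Legal.
(7): Dax matches Sven: Dax ∈ Design.
(9): Legal already has 0, so the rest are out.
(1): Yara ∉ Design.
(3) (exactly one): Kiri ∈ Safety.
(4): Amira matches Kiri: Amira ∈ Safety.
Only one squad left: Yara ∈ Safety.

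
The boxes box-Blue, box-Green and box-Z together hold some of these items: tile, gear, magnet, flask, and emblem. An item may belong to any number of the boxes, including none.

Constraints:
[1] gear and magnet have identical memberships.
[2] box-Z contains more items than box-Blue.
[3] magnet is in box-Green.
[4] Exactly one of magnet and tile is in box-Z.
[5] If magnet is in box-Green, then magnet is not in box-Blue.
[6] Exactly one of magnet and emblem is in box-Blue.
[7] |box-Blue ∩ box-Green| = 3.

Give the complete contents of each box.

box-Blue = {emblem, flask, tile}; box-Green = {emblem, flask, gear, magnet, tile}; box-Z = {emblem, flask, gear, magnet}

From (3): magnet ∈ box-Green.
(1): gear matches magnet: gear ∈ box-Green.
(5): magnet ∉ box-Blue.
(6) (exactly one): emblem ∈ box-Blue.
(1): gear matches magnet: gear ∉ box-Blue.
Suppose tile ∉ box-Blue: no assignment then satisfies all the clues, so tile ∈ box-Blue.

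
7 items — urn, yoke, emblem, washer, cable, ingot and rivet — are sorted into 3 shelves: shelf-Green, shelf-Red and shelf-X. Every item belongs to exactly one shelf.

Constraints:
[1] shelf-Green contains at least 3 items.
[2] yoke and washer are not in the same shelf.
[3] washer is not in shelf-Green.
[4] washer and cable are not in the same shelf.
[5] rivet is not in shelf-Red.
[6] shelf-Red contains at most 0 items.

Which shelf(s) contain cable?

From (3): washer ∉ shelf-Green.
From (5): rivet ∉ shelf-Red.
(6): shelf-Red already has 0, so the rest are out.
Only one shelf left: washer ∈ shelf-X.
(2): yoke ∉ shelf-X.
(4): cable ∉ shelf-X.
Only one shelf left: yoke ∈ shelf-Green.
Only one shelf left: cable ∈ shelf-Green.

cable: shelf-Green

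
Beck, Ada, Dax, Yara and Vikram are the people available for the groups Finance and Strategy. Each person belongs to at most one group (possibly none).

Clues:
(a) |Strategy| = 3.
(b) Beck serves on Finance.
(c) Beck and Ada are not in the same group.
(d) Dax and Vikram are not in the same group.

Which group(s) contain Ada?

From (b): Beck ∈ Finance.
(c): Ada ∉ Finance.
Suppose Ada ∉ Strategy: no assignment then satisfies all the clues, so Ada ∈ Strategy.

Ada: Strategy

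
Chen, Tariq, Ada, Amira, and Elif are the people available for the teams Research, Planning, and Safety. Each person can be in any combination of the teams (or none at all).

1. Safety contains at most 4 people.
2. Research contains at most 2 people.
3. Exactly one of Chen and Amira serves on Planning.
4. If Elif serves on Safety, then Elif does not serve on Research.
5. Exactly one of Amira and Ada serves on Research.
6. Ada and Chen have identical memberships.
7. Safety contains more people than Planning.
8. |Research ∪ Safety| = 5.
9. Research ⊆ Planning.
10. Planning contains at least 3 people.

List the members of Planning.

Planning = {Amira, Elif, Tariq}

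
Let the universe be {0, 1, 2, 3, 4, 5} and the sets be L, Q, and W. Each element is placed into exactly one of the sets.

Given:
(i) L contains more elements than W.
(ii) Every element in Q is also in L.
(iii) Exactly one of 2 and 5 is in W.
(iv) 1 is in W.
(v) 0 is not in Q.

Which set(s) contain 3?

From (iv): 1 ∈ W.
From (v): 0 ∉ Q.
Suppose 3 ∉ L: no assignment then satisfies all the clues, so 3 ∈ L.

3: L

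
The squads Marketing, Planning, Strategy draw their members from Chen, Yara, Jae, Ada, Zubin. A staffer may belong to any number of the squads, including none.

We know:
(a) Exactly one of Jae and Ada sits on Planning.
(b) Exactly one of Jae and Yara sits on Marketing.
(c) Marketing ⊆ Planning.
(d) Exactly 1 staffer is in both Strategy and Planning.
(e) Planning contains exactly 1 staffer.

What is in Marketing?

Marketing = {Jae}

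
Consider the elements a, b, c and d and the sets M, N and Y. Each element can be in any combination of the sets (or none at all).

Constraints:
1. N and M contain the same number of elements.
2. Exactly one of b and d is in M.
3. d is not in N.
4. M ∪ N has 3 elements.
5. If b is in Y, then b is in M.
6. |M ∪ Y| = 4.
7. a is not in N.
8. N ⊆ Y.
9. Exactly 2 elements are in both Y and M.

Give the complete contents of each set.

M = {a, b}; N = {b, c}; Y = {a, b, c, d}

From (3): d ∉ N.
From (7): a ∉ N.
Suppose a ∉ M: no assignment then satisfies all the clues, so a ∈ M.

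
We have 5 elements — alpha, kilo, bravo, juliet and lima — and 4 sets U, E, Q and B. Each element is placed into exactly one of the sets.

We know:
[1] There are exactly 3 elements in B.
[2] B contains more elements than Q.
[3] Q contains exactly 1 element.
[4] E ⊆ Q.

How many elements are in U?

1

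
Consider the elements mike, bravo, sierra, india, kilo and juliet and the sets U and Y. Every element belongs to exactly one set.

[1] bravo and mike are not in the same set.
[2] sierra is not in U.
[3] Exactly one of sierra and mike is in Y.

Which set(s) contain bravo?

bravo: Y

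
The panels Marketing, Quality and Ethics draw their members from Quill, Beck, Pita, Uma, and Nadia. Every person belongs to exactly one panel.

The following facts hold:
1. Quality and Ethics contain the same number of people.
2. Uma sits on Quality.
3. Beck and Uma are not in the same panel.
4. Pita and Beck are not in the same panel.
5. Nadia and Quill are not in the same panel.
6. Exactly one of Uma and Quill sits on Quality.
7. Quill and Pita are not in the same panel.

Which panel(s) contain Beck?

Beck: Ethics

From (2): Uma ∈ Quality.
(3): Beck ∉ Quality.
(6) (exactly one): Quill ∉ Quality.
Suppose Beck ∈ Marketing: no assignment then satisfies all the clues, so Beck ∉ Marketing.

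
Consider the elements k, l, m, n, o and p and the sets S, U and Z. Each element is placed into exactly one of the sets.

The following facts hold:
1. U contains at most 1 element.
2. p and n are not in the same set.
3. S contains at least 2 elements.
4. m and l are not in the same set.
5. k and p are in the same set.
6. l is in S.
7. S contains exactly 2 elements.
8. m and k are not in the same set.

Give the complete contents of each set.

S = {l, n}; U = {m}; Z = {k, o, p}

From (6): l ∈ S.
(4): m ∉ S.
Suppose k ∈ S: no assignment then satisfies all the clues, so k ∉ S.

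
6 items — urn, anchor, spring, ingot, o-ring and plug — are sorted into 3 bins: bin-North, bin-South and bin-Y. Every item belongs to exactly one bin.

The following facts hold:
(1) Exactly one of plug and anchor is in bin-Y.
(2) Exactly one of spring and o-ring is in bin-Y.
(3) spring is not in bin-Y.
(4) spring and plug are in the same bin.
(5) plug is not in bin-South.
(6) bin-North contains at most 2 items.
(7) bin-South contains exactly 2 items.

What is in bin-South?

bin-South = {ingot, urn}

From (3): spring ∉ bin-Y.
From (5): plug ∉ bin-South.
(2) (exactly one): o-ring ∈ bin-Y.
(4): spring matches plug: spring ∉ bin-South.
(4): plug matches spring: plug ∉ bin-Y.
Only one bin left: spring ∈ bin-North.
Only one bin left: plug ∈ bin-North.
(1) (exactly one): anchor ∈ bin-Y.
(6): bin-North already has 2, so the rest are out.
(7): only 2 candidates remain for bin-South, so all are in.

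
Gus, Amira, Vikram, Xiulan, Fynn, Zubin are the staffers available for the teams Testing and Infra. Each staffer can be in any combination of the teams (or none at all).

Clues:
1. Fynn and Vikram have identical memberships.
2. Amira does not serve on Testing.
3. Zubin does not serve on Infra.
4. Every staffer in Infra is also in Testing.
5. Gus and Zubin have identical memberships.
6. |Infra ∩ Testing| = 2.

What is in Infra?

Infra = {Fynn, Vikram}

From (2): Amira ∉ Testing.
From (3): Zubin ∉ Infra.
(4) contrapositive: Amira ∉ Infra.
(5): Gus matches Zubin: Gus ∉ Infra.
Suppose Vikram ∉ Infra: no assignment then satisfies all the clues, so Vikram ∈ Infra.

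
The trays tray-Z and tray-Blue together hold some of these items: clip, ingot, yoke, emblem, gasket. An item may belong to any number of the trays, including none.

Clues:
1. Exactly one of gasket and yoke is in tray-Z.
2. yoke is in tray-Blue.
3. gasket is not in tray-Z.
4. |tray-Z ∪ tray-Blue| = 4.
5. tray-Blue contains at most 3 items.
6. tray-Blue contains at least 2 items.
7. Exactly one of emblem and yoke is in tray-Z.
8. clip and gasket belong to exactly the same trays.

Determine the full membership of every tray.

From (2): yoke ∈ tray-Blue.
From (3): gasket ∉ tray-Z.
(1) (exactly one): yoke ∈ tray-Z.
(7) (exactly one): emblem ∉ tray-Z.
(8): clip matches gasket: clip ∉ tray-Z.
Suppose clip ∉ tray-Blue: no assignment then satisfies all the clues, so clip ∈ tray-Blue.

tray-Z = {ingot, yoke}; tray-Blue = {clip, gasket, yoke}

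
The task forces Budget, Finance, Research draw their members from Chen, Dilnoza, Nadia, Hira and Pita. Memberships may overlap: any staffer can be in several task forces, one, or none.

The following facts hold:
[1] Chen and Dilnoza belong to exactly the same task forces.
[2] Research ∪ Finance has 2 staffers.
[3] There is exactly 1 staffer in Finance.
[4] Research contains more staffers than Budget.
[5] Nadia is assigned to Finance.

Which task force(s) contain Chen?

Chen: none

From (5): Nadia ∈ Finance.
(3): Finance already has 1, so the rest are out.
Suppose Chen ∈ Budget: no assignment then satisfies all the clues, so Chen ∉ Budget.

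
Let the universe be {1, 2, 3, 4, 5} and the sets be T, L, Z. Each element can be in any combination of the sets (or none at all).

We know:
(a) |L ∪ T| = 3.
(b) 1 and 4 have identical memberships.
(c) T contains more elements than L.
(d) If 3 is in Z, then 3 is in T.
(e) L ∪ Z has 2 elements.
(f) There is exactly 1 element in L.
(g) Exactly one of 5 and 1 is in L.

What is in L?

L = {5}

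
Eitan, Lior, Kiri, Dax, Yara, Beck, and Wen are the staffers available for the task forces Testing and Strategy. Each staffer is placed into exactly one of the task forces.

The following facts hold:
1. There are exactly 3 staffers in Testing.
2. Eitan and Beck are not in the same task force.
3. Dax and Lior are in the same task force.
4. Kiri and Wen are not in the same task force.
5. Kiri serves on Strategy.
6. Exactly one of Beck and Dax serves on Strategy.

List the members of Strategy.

Strategy = {Dax, Eitan, Kiri, Lior}

From (5): Kiri ∈ Strategy.
(4): Wen ∉ Strategy.
Only one task force left: Wen ∈ Testing.
Suppose Eitan ∉ Strategy: no assignment then satisfies all the clues, so Eitan ∈ Strategy.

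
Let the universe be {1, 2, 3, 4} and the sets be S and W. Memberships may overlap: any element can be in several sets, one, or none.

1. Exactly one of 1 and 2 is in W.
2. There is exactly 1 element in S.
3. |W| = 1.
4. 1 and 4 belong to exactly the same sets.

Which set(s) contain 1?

1: none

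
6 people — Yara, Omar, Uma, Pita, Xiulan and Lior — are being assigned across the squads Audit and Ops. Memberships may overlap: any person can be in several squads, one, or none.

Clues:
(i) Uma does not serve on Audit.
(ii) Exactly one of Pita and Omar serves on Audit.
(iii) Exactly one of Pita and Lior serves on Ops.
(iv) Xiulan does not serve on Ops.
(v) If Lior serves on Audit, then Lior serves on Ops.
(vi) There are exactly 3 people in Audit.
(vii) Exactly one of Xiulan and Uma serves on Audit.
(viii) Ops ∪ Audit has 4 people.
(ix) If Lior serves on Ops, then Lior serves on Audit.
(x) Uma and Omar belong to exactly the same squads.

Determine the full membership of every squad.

Audit = {Lior, Pita, Xiulan}; Ops = {Lior, Yara}

From (i): Uma ∉ Audit.
From (iv): Xiulan ∉ Ops.
(vii) (exactly one): Xiulan ∈ Audit.
(x): Omar matches Uma: Omar ∉ Audit.
(ii) (exactly one): Pita ∈ Audit.
Suppose Yara ∈ Audit: no assignment then satisfies all the clues, so Yara ∉ Audit.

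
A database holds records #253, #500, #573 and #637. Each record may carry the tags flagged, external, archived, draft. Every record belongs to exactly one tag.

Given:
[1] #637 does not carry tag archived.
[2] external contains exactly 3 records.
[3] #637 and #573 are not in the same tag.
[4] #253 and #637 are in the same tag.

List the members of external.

external = {#253, #500, #637}

From (1): #637 ∉ archived.
(4): #253 matches #637: #253 ∉ archived.
Suppose #253 ∉ external: no assignment then satisfies all the clues, so #253 ∈ external.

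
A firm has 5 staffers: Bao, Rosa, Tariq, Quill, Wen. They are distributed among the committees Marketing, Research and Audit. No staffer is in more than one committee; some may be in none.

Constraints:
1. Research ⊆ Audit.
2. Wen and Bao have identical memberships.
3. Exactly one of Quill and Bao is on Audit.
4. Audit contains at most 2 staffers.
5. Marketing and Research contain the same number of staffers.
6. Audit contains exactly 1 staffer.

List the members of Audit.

Audit = {Quill}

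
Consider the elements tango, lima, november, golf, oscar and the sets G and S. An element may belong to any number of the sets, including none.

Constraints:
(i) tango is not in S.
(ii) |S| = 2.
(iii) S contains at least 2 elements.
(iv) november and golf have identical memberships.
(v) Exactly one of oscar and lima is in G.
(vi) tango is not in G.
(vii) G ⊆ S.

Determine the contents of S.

S = {lima, oscar}

From (i): tango ∉ S.
From (vi): tango ∉ G.
Suppose lima ∉ S: no assignment then satisfies all the clues, so lima ∈ S.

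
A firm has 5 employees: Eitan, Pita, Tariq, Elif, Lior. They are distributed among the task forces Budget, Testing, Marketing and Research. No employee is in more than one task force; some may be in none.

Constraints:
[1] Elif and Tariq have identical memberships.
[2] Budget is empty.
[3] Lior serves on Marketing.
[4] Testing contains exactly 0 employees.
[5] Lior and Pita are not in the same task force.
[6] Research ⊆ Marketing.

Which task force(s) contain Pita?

Pita: none

From (3): Lior ∈ Marketing.
(2): Budget already has 0, so the rest are out.
(4): Testing already has 0, so the rest are out.
(5): Pita ∉ Marketing.
(6) contrapositive: Pita ∉ Research.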